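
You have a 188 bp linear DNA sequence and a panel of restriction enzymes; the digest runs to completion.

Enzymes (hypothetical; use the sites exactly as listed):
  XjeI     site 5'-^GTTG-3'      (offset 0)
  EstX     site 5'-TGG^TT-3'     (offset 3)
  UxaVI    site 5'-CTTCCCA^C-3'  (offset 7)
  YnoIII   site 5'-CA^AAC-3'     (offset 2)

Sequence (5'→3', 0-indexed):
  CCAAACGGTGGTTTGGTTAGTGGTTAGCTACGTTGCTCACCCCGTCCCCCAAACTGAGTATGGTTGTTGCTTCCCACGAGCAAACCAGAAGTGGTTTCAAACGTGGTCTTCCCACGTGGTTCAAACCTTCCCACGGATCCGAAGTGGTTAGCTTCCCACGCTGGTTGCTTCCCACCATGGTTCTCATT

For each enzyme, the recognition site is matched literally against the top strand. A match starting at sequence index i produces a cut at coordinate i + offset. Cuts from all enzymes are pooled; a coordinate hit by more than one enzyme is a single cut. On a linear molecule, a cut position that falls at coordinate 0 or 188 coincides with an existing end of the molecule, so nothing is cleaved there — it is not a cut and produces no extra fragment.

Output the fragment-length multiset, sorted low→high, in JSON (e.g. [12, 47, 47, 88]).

Scan for sites:
  XjeI (GTTG, off=0): starts [31, 62, 65, 163] → cuts [31, 62, 65, 163]
  EstX (TGGTT, off=3): starts [8, 13, 20, 60, 91, 116, 144, 161, 177] → cuts [11, 16, 23, 63, 94, 119, 147, 164, 180]
  UxaVI (CTTCCCAC, off=7): starts [69, 107, 126, 151, 167] → cuts [76, 114, 133, 158, 174]
  YnoIII (CAAAC, off=2): starts [1, 49, 80, 97, 121] → cuts [3, 51, 82, 99, 123]

Pooled cuts: [3, 11, 16, 23, 31, 51, 62, 63, 65, 76, 82, 94, 99, 114, 119, 123, 133, 147, 158, 163, 164, 174, 180]

Fragments:
  [0,3): 3 bp
  [3,11): 8 bp
  [11,16): 5 bp
  [16,23): 7 bp
  [23,31): 8 bp
  [31,51): 20 bp
  [51,62): 11 bp
  [62,63): 1 bp
  [63,65): 2 bp
  [65,76): 11 bp
  [76,82): 6 bp
  [82,94): 12 bp
  [94,99): 5 bp
  [99,114): 15 bp
  [114,119): 5 bp
  [119,123): 4 bp
  [123,133): 10 bp
  [133,147): 14 bp
  [147,158): 11 bp
  [158,163): 5 bp
  [163,164): 1 bp
  [164,174): 10 bp
  [174,180): 6 bp
  [180,188): 8 bp

[1,1,2,3,4,5,5,5,5,6,6,7,8,8,8,10,10,11,11,11,12,14,15,20]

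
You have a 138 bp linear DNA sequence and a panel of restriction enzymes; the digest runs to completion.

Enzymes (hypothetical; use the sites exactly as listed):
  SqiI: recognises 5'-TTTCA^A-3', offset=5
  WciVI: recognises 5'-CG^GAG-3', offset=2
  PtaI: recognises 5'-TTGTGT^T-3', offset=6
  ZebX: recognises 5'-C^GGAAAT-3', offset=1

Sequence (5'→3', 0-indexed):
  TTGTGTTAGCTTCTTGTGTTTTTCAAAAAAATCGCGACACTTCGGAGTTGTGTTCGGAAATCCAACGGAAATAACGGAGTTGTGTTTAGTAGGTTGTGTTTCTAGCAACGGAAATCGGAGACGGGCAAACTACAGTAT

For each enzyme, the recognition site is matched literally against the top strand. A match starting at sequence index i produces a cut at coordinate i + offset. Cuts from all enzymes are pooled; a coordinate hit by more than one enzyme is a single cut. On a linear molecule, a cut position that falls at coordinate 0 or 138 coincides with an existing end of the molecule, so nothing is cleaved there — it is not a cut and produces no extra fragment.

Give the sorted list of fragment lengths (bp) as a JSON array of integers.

[2,6,6,8,9,9,10,10,11,13,14,19,21]

Per-enzyme occurrences:
  SqiI TTTCAA/5: at [20] ⇒ [25]
  WciVI CGGAG/2: at [42, 74, 115] ⇒ [44, 76, 117]
  PtaI TTGTGTT/6: at [0, 13, 47, 79, 93] ⇒ [6, 19, 53, 85, 99]
  ZebX CGGAAAT/1: at [54, 65, 108] ⇒ [55, 66, 109]

Pooled cuts: [6, 19, 25, 44, 53, 55, 66, 76, 85, 99, 109, 117]

Fragments:
  [0,6): 6 bp
  [6,19): 13 bp
  [19,25): 6 bp
  [25,44): 19 bp
  [44,53): 9 bp
  [53,55): 2 bp
  [55,66): 11 bp
  [66,76): 10 bp
  [76,85): 9 bp
  [85,99): 14 bp
  [99,109): 10 bp
  [109,117): 8 bp
  [117,138): 21 bp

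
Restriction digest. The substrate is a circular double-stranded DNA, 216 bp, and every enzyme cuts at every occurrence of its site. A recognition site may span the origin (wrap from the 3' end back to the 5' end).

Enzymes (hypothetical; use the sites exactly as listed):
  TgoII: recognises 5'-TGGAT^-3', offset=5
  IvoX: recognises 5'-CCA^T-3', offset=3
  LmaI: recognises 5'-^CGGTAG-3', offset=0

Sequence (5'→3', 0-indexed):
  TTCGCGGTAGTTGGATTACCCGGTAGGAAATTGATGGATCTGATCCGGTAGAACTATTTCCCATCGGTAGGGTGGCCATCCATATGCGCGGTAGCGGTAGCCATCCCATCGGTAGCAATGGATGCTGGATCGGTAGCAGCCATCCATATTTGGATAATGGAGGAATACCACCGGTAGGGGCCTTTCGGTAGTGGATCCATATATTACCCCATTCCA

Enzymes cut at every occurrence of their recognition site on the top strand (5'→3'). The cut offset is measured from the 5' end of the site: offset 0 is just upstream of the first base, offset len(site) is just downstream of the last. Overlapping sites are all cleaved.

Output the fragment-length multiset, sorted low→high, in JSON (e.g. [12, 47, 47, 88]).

Per-enzyme occurrences:
  TgoII TGGAT/5: at [11, 34, 118, 125, 150, 191] ⇒ [16, 39, 123, 130, 155, 196]
  IvoX CCAT/3: at [60, 75, 79, 100, 105, 139, 143, 196, 208, 213] ⇒ [0, 63, 78, 82, 103, 108, 142, 146, 199, 211]
  LmaI CGGTAG/0: at [4, 20, 45, 64, 88, 94, 109, 130, 171, 185] ⇒ [4, 20, 45, 64, 88, 94, 109, 130, 171, 185]

Pooled cuts: [0, 4, 16, 20, 39, 45, 63, 64, 78, 82, 88, 94, 103, 108, 109, 123, 130, 142, 146, 155, 171, 185, 196, 199, 211]

Fragments:
  0→4: 4 bp
  4→16: 12 bp
  16→20: 4 bp
  20→39: 19 bp
  39→45: 6 bp
  45→63: 18 bp
  63→64: 1 bp
  64→78: 14 bp
  78→82: 4 bp
  82→88: 6 bp
  88→94: 6 bp
  94→103: 9 bp
  103→108: 5 bp
  108→109: 1 bp
  109→123: 14 bp
  123→130: 7 bp
  130→142: 12 bp
  142→146: 4 bp
  146→155: 9 bp
  155→171: 16 bp
  171→185: 14 bp
  185→196: 11 bp
  196→199: 3 bp
  199→211: 12 bp
  211→0 (wrap): 216-211+0 = 5 bp

[1,1,3,4,4,4,4,5,5,6,6,6,7,9,9,11,12,12,12,14,14,14,16,18,19]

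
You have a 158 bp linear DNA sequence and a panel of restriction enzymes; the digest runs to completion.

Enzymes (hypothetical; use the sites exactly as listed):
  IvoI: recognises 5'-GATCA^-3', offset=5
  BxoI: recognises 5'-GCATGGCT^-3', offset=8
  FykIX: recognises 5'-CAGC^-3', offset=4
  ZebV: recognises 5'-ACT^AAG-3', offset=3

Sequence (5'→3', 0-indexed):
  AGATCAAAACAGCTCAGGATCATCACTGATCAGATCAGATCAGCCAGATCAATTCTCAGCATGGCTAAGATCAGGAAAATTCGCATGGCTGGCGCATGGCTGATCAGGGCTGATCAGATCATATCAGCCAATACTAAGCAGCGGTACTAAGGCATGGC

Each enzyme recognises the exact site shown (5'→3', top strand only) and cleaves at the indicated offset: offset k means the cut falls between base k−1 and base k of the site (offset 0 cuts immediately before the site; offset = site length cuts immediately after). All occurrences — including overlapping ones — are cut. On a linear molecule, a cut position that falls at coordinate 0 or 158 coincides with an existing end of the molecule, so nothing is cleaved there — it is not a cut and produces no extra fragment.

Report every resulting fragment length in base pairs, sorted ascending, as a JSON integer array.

[2,5,5,5,5,6,6,6,7,7,7,7,7,7,9,9,10,10,10,11,17]

Scan for sites:
  IvoI (GATCA, off=5): starts [1, 17, 27, 32, 37, 46, 68, 101, 111, 116] → cuts [6, 22, 32, 37, 42, 51, 73, 106, 116, 121]
  BxoI (GCATGGCT, off=8): starts [58, 82, 93] → cuts [66, 90, 101]
  FykIX (CAGC, off=4): starts [9, 40, 56, 124, 138] → cuts [13, 44, 60, 128, 142]
  ZebV (ACTAAG, off=3): starts [132, 145] → cuts [135, 148]

Pooled cuts: [6, 13, 22, 32, 37, 42, 44, 51, 60, 66, 73, 90, 101, 106, 116, 121, 128, 135, 142, 148]

Fragment lengths:
  [0,6): 6 bp
  [6,13): 7 bp
  [13,22): 9 bp
  [22,32): 10 bp
  [32,37): 5 bp
  [37,42): 5 bp
  [42,44): 2 bp
  [44,51): 7 bp
  [51,60): 9 bp
  [60,66): 6 bp
  [66,73): 7 bp
  [73,90): 17 bp
  [90,101): 11 bp
  [101,106): 5 bp
  [106,116): 10 bp
  [116,121): 5 bp
  [121,128): 7 bp
  [128,135): 7 bp
  [135,142): 7 bp
  [142,148): 6 bp
  [148,158): 10 bp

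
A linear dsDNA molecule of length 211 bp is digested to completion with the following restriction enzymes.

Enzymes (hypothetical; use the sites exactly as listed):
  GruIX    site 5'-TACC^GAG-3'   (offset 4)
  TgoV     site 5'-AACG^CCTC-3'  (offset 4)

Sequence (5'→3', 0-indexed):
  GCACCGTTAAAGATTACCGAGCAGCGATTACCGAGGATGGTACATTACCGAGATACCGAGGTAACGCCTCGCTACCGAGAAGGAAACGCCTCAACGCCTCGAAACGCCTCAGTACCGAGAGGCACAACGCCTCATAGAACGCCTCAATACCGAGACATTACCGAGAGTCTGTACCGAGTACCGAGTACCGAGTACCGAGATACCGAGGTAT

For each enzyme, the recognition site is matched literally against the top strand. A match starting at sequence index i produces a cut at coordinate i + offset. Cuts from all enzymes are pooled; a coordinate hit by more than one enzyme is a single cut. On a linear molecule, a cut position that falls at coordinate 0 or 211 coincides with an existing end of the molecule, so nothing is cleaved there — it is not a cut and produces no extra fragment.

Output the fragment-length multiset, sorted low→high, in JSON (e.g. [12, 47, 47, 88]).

[7,7,7,7,8,8,8,9,10,10,10,10,11,12,12,13,13,14,17,18]

Site scan:
  GruIX (TACCGAG, off=4): starts [14, 28, 45, 53, 72, 112, 147, 158, 171, 178, 185, 192, 200] → cuts [18, 32, 49, 57, 76, 116, 151, 162, 175, 182, 189, 196, 204]
  TgoV (AACGCCTC, off=4): starts [62, 84, 92, 102, 125, 137] → cuts [66, 88, 96, 106, 129, 141]

All cut coordinates (distinct, sorted): [18, 32, 49, 57, 66, 76, 88, 96, 106, 116, 129, 141, 151, 162, 175, 182, 189, 196, 204]

Fragments:
  [0,18): 18 bp
  [18,32): 14 bp
  [32,49): 17 bp
  [49,57): 8 bp
  [57,66): 9 bp
  [66,76): 10 bp
  [76,88): 12 bp
  [88,96): 8 bp
  [96,106): 10 bp
  [106,116): 10 bp
  [116,129): 13 bp
  [129,141): 12 bp
  [141,151): 10 bp
  [151,162): 11 bp
  [162,175): 13 bp
  [175,182): 7 bp
  [182,189): 7 bp
  [189,196): 7 bp
  [196,204): 8 bp
  [204,211): 7 bp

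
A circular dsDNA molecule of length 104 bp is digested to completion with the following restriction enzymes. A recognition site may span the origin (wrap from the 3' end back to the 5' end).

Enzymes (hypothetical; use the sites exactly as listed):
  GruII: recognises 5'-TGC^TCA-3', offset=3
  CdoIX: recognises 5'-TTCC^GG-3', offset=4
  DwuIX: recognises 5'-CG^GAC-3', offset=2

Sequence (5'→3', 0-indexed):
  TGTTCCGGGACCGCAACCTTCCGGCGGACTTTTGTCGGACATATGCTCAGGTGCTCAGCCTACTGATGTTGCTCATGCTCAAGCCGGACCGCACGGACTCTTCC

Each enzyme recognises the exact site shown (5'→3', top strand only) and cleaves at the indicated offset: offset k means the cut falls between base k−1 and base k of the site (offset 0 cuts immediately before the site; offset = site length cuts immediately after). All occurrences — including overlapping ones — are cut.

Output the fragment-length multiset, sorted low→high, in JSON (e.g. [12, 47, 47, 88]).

Site scan:
  GruII (TGCTCA, off=3): starts [43, 51, 69, 75] → cuts [46, 54, 72, 78]
  CdoIX (TTCCGG, off=4): starts [2, 18] → cuts [6, 22]
  DwuIX (CGGAC, off=2): starts [24, 35, 84, 93] → cuts [26, 37, 86, 95]

All cut coordinates (distinct, sorted): [6, 22, 26, 37, 46, 54, 72, 78, 86, 95]

Fragment lengths:
  6→22: 16 bp
  22→26: 4 bp
  26→37: 11 bp
  37→46: 9 bp
  46→54: 8 bp
  54→72: 18 bp
  72→78: 6 bp
  78→86: 8 bp
  86→95: 9 bp
  95→6 (wrap): 104-95+6 = 15 bp

[4,6,8,8,9,9,11,15,16,18]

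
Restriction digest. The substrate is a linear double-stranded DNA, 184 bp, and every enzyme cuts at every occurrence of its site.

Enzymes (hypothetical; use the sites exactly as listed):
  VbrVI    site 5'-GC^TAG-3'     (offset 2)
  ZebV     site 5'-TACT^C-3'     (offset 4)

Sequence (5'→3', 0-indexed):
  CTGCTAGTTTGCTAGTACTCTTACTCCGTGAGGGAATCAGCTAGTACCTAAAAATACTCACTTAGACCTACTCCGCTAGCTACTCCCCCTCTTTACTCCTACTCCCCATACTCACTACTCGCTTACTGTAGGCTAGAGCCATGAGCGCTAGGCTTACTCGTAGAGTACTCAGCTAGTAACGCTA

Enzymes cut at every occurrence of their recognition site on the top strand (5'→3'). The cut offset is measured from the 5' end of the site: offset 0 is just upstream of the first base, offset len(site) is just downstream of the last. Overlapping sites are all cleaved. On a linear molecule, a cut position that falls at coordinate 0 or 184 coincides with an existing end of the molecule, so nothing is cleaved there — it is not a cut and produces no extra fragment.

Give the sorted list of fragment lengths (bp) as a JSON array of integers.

Scan for sites:
  VbrVI GCTAG/2: at [2, 10, 39, 74, 131, 146, 171] ⇒ [4, 12, 41, 76, 133, 148, 173]
  ZebV TACTC/4: at [15, 21, 54, 68, 80, 93, 99, 108, 115, 154, 165] ⇒ [19, 25, 58, 72, 84, 97, 103, 112, 119, 158, 169]

Pooled cuts: [4, 12, 19, 25, 41, 58, 72, 76, 84, 97, 103, 112, 119, 133, 148, 158, 169, 173]

Fragments:
  [0,4): 4 bp
  [4,12): 8 bp
  [12,19): 7 bp
  [19,25): 6 bp
  [25,41): 16 bp
  [41,58): 17 bp
  [58,72): 14 bp
  [72,76): 4 bp
  [76,84): 8 bp
  [84,97): 13 bp
  [97,103): 6 bp
  [103,112): 9 bp
  [112,119): 7 bp
  [119,133): 14 bp
  [133,148): 15 bp
  [148,158): 10 bp
  [158,169): 11 bp
  [169,173): 4 bp
  [173,184): 11 bp

[4,4,4,6,6,7,7,8,8,9,10,11,11,13,14,14,15,16,17]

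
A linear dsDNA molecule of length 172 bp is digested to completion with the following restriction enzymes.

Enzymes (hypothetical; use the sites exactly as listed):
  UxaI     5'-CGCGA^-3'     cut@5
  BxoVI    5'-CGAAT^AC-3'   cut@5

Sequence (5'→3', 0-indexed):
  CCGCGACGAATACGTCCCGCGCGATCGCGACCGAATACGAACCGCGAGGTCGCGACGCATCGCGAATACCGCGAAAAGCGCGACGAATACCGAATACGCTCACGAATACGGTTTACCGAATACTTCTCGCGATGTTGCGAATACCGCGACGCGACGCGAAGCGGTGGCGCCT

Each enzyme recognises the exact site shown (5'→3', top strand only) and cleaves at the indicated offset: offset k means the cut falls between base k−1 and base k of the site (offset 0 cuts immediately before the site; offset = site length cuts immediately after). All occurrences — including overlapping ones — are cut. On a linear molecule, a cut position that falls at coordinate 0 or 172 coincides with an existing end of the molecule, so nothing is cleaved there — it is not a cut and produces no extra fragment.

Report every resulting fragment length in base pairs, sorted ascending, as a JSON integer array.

[2,5,5,5,5,6,6,6,7,7,7,8,9,10,10,11,11,12,13,13,14]

Site scan:
  UxaI CGCGA/5: at [1, 19, 25, 42, 50, 60, 69, 78, 127, 144, 149, 154] ⇒ [6, 24, 30, 47, 55, 65, 74, 83, 132, 149, 154, 159]
  BxoVI CGAATAC/5: at [6, 31, 62, 83, 90, 102, 116, 137] ⇒ [11, 36, 67, 88, 95, 107, 121, 142]

All cut coordinates (distinct, sorted): [6, 11, 24, 30, 36, 47, 55, 65, 67, 74, 83, 88, 95, 107, 121, 132, 142, 149, 154, 159]

Fragments:
  [0,6): 6 bp
  [6,11): 5 bp
  [11,24): 13 bp
  [24,30): 6 bp
  [30,36): 6 bp
  [36,47): 11 bp
  [47,55): 8 bp
  [55,65): 10 bp
  [65,67): 2 bp
  [67,74): 7 bp
  [74,83): 9 bp
  [83,88): 5 bp
  [88,95): 7 bp
  [95,107): 12 bp
  [107,121): 14 bp
  [121,132): 11 bp
  [132,142): 10 bp
  [142,149): 7 bp
  [149,154): 5 bp
  [154,159): 5 bp
  [159,172): 13 bp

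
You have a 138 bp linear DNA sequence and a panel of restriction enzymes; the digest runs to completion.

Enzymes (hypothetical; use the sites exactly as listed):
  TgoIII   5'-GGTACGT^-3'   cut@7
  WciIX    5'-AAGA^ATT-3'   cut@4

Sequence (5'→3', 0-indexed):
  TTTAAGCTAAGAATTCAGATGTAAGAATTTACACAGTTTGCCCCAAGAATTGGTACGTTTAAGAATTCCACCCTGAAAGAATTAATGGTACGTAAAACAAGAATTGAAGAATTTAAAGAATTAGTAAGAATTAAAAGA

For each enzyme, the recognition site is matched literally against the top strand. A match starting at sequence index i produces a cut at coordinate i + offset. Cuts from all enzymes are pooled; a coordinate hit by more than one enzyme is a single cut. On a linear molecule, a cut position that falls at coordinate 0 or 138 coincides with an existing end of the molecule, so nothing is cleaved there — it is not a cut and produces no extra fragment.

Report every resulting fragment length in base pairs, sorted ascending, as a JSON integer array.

[6,8,9,9,9,10,10,12,13,14,16,22]

Scan for sites:
  TgoIII (GGTACGT, off=7): starts [51, 86] → cuts [58, 93]
  WciIX (AAGAATT, off=4): starts [8, 22, 44, 60, 76, 98, 106, 115, 125] → cuts [12, 26, 48, 64, 80, 102, 110, 119, 129]

All cut coordinates (distinct, sorted): [12, 26, 48, 58, 64, 80, 93, 102, 110, 119, 129]

Fragment lengths:
  [0,12): 12 bp
  [12,26): 14 bp
  [26,48): 22 bp
  [48,58): 10 bp
  [58,64): 6 bp
  [64,80): 16 bp
  [80,93): 13 bp
  [93,102): 9 bp
  [102,110): 8 bp
  [110,119): 9 bp
  [119,129): 10 bp
  [129,138): 9 bp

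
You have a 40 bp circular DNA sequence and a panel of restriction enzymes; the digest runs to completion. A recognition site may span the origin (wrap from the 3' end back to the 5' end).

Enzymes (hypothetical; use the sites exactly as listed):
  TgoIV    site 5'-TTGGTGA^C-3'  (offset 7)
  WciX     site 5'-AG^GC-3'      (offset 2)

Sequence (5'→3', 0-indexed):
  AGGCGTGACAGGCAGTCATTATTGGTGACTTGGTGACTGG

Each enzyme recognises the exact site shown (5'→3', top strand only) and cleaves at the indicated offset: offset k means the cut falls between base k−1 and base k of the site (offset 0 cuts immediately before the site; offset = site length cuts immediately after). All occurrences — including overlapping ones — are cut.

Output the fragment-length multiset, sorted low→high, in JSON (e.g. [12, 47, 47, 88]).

Scan for sites:
  TgoIV (TTGGTGAC, off=7): starts [21, 29] → cuts [28, 36]
  WciX (AGGC, off=2): starts [0, 9] → cuts [2, 11]

Pooled cuts: [2, 11, 28, 36]

Fragment lengths:
  2→11: 9 bp
  11→28: 17 bp
  28→36: 8 bp
  36→2 (wrap): 40-36+2 = 6 bp

[6,8,9,17]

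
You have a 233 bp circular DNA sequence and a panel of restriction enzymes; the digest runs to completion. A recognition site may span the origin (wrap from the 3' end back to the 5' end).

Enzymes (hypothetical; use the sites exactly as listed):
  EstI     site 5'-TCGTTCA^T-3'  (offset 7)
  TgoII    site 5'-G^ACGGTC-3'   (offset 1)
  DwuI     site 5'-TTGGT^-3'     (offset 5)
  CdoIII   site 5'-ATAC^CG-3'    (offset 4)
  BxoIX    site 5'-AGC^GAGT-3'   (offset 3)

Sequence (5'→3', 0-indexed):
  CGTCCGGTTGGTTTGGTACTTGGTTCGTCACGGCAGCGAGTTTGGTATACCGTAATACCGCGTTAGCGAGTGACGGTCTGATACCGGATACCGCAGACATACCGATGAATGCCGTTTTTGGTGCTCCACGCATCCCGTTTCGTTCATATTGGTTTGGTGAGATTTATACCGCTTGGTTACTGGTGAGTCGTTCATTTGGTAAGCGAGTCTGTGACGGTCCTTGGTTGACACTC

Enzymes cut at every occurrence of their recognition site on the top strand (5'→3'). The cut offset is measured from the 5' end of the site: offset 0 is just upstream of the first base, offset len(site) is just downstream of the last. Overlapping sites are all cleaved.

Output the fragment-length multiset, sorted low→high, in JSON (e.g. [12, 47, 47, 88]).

Per-enzyme occurrences:
  EstI TCGTTCAT/7: at [139, 187] ⇒ [146, 194]
  TgoII GACGGTC/1: at [71, 212] ⇒ [72, 213]
  DwuI TTGGT/5: at [7, 12, 19, 41, 117, 148, 153, 172, 195, 220] ⇒ [12, 17, 24, 46, 122, 153, 158, 177, 200, 225]
  CdoIII ATACCG/4: at [46, 54, 80, 87, 98, 165] ⇒ [50, 58, 84, 91, 102, 169]
  BxoIX AGCGAGT/3: at [34, 64, 201] ⇒ [37, 67, 204]

Pooled cuts: [12, 17, 24, 37, 46, 50, 58, 67, 72, 84, 91, 102, 122, 146, 153, 158, 169, 177, 194, 200, 204, 213, 225]

Fragments:
  12→17: 5 bp
  17→24: 7 bp
  24→37: 13 bp
  37→46: 9 bp
  46→50: 4 bp
  50→58: 8 bp
  58→67: 9 bp
  67→72: 5 bp
  72→84: 12 bp
  84→91: 7 bp
  91→102: 11 bp
  102→122: 20 bp
  122→146: 24 bp
  146→153: 7 bp
  153→158: 5 bp
  158→169: 11 bp
  169→177: 8 bp
  177→194: 17 bp
  194→200: 6 bp
  200→204: 4 bp
  204→213: 9 bp
  213→225: 12 bp
  225→12 (wrap): 233-225+12 = 20 bp

[4,4,5,5,5,6,7,7,7,8,8,9,9,9,11,11,12,12,13,17,20,20,24]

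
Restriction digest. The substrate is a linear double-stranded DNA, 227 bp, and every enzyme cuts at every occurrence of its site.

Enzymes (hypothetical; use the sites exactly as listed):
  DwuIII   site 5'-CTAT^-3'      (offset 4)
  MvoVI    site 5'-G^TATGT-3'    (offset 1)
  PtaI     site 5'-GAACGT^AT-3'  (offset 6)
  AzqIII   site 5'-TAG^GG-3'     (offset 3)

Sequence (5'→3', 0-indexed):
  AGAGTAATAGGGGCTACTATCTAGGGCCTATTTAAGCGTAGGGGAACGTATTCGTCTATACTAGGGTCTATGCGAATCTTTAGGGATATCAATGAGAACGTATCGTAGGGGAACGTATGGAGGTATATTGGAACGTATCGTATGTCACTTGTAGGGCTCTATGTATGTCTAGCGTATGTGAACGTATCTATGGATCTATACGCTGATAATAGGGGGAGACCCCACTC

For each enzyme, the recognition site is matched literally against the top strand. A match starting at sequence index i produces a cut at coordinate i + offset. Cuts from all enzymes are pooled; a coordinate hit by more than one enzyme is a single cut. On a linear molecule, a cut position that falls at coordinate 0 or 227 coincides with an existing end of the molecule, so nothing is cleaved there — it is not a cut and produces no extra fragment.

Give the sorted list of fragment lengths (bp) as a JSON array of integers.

Scan for sites:
  DwuIII (CTAT, off=4): starts [16, 27, 55, 67, 158, 187, 195] → cuts [20, 31, 59, 71, 162, 191, 199]
  MvoVI (GTATGT, off=1): starts [139, 162, 173] → cuts [140, 163, 174]
  PtaI (GAACGTAT, off=6): starts [43, 95, 110, 130, 179] → cuts [49, 101, 116, 136, 185]
  AzqIII (TAGGG, off=3): starts [7, 21, 38, 61, 80, 105, 151, 209] → cuts [10, 24, 41, 64, 83, 108, 154, 212]

All cut coordinates (distinct, sorted): [10, 20, 24, 31, 41, 49, 59, 64, 71, 83, 101, 108, 116, 136, 140, 154, 162, 163, 174, 185, 191, 199, 212]

Fragment lengths:
  [0,10): 10 bp
  [10,20): 10 bp
  [20,24): 4 bp
  [24,31): 7 bp
  [31,41): 10 bp
  [41,49): 8 bp
  [49,59): 10 bp
  [59,64): 5 bp
  [64,71): 7 bp
  [71,83): 12 bp
  [83,101): 18 bp
  [101,108): 7 bp
  [108,116): 8 bp
  [116,136): 20 bp
  [136,140): 4 bp
  [140,154): 14 bp
  [154,162): 8 bp
  [162,163): 1 bp
  [163,174): 11 bp
  [174,185): 11 bp
  [185,191): 6 bp
  [191,199): 8 bp
  [199,212): 13 bp
  [212,227): 15 bp

[1,4,4,5,6,7,7,7,8,8,8,8,10,10,10,10,11,11,12,13,14,15,18,20]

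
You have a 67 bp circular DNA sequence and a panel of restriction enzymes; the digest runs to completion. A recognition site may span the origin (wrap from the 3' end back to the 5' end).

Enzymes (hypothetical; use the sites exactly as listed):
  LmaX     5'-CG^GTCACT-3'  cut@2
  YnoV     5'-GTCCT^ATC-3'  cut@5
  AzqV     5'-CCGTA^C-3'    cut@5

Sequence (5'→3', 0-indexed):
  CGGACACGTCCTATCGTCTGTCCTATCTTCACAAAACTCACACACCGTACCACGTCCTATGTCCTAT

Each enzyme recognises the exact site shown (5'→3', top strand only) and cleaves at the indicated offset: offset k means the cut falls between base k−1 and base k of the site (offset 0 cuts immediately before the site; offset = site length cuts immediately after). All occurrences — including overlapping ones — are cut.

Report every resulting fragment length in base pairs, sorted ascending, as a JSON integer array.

[12,14,16,25]

Per-enzyme occurrences:
  LmaX (CGGTCACT, off=2): no sites
  YnoV (GTCCTATC, off=5): starts [7, 19, 60] → cuts [12, 24, 65]
  AzqV (CCGTAC, off=5): starts [44] → cuts [49]

Pooled cuts: [12, 24, 49, 65]

Fragment lengths:
  12→24: 12 bp
  24→49: 25 bp
  49→65: 16 bp
  65→12 (wrap): 67-65+12 = 14 bp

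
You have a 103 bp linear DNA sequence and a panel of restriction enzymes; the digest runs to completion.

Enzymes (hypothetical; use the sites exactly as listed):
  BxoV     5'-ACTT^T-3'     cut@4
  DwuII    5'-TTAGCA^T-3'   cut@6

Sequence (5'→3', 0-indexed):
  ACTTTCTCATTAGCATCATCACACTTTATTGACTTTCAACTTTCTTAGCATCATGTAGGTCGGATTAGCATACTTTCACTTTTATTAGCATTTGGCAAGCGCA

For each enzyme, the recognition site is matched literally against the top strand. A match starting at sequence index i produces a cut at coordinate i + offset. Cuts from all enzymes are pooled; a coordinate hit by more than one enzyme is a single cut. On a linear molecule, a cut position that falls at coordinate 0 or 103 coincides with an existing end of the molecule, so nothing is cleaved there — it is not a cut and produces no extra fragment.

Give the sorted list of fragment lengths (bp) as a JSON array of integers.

[4,5,6,7,8,9,9,11,11,13,20]

Per-enzyme occurrences:
  BxoV ACTTT/4: at [0, 22, 31, 38, 71, 77] ⇒ [4, 26, 35, 42, 75, 81]
  DwuII TTAGCAT/6: at [9, 44, 64, 84] ⇒ [15, 50, 70, 90]

All cut coordinates (distinct, sorted): [4, 15, 26, 35, 42, 50, 70, 75, 81, 90]

Fragment lengths:
  [0,4): 4 bp
  [4,15): 11 bp
  [15,26): 11 bp
  [26,35): 9 bp
  [35,42): 7 bp
  [42,50): 8 bp
  [50,70): 20 bp
  [70,75): 5 bp
  [75,81): 6 bp
  [81,90): 9 bp
  [90,103): 13 bp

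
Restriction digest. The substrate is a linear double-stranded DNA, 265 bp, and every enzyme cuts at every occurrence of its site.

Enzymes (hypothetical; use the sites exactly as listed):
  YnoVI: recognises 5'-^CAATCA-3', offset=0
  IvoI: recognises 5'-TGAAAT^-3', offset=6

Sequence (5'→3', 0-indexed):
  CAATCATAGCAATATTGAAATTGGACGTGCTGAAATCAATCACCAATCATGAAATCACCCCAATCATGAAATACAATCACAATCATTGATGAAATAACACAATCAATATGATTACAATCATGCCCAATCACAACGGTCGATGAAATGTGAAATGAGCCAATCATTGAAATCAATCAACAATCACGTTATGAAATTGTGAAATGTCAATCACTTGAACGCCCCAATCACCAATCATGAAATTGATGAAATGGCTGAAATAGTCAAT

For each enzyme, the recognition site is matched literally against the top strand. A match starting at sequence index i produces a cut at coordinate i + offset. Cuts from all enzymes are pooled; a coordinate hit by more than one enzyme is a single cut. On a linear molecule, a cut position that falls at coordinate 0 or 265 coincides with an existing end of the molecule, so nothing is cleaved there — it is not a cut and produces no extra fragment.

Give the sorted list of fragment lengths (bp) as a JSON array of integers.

[1,2,4,4,5,6,7,7,7,7,7,8,9,9,10,12,12,12,13,15,15,16,17,17,21,22]

Scan for sites:
  YnoVI CAATCA/0: at [0, 36, 43, 60, 73, 79, 99, 114, 124, 157, 170, 177, 204, 221, 228] ⇒ [36, 43, 60, 73, 79, 99, 114, 124, 157, 170, 177, 204, 221, 228] (position 0 is a terminus of the linear molecule — no cut)
  IvoI TGAAAT/6: at [15, 30, 49, 66, 89, 140, 147, 164, 188, 196, 234, 243, 252] ⇒ [21, 36, 55, 72, 95, 146, 153, 170, 194, 202, 240, 249, 258]

All cut coordinates (distinct, sorted): [21, 36, 43, 55, 60, 72, 73, 79, 95, 99, 114, 124, 146, 153, 157, 170, 177, 194, 202, 204, 221, 228, 240, 249, 258]

Fragment lengths:
  [0,21): 21 bp
  [21,36): 15 bp
  [36,43): 7 bp
  [43,55): 12 bp
  [55,60): 5 bp
  [60,72): 12 bp
  [72,73): 1 bp
  [73,79): 6 bp
  [79,95): 16 bp
  [95,99): 4 bp
  [99,114): 15 bp
  [114,124): 10 bp
  [124,146): 22 bp
  [146,153): 7 bp
  [153,157): 4 bp
  [157,170): 13 bp
  [170,177): 7 bp
  [177,194): 17 bp
  [194,202): 8 bp
  [202,204): 2 bp
  [204,221): 17 bp
  [221,228): 7 bp
  [228,240): 12 bp
  [240,249): 9 bp
  [249,258): 9 bp
  [258,265): 7 bp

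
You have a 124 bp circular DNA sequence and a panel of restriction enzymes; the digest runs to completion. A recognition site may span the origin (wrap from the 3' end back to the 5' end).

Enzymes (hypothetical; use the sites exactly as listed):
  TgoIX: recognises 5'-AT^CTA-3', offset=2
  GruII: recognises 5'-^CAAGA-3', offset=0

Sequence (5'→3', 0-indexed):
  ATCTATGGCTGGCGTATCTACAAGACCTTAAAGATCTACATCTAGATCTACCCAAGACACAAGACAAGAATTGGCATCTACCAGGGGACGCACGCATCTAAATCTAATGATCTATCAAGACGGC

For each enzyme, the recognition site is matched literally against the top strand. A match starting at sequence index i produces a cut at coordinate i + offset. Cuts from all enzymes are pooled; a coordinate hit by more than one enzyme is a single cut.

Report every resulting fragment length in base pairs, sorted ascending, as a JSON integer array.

[3,4,5,5,6,6,6,7,8,11,13,15,15,20]

Per-enzyme occurrences:
  TgoIX ATCTA/2: at [0, 15, 33, 39, 45, 75, 95, 101, 109] ⇒ [2, 17, 35, 41, 47, 77, 97, 103, 111]
  GruII CAAGA/0: at [20, 52, 59, 64, 115] ⇒ [20, 52, 59, 64, 115]

Pooled cuts: [2, 17, 20, 35, 41, 47, 52, 59, 64, 77, 97, 103, 111, 115]

Fragments:
  2→17: 15 bp
  17→20: 3 bp
  20→35: 15 bp
  35→41: 6 bp
  41→47: 6 bp
  47→52: 5 bp
  52→59: 7 bp
  59→64: 5 bp
  64→77: 13 bp
  77→97: 20 bp
  97→103: 6 bp
  103→111: 8 bp
  111→115: 4 bp
  115→2 (wrap): 124-115+2 = 11 bp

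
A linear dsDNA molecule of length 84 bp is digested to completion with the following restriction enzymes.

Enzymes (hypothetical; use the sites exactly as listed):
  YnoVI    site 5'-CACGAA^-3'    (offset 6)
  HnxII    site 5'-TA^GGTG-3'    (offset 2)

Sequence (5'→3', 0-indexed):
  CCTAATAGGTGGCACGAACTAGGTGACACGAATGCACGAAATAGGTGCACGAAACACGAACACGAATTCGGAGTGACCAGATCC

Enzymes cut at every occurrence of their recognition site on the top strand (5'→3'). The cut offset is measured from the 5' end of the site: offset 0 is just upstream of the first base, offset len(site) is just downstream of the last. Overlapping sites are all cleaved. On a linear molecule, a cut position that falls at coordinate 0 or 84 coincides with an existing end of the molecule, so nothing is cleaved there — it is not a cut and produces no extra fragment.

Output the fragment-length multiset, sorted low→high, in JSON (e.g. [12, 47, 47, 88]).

Site scan:
  YnoVI (CACGAA, off=6): starts [12, 26, 34, 47, 54, 60] → cuts [18, 32, 40, 53, 60, 66]
  HnxII (TAGGTG, off=2): starts [5, 19, 41] → cuts [7, 21, 43]

All cut coordinates (distinct, sorted): [7, 18, 21, 32, 40, 43, 53, 60, 66]

Fragments:
  [0,7): 7 bp
  [7,18): 11 bp
  [18,21): 3 bp
  [21,32): 11 bp
  [32,40): 8 bp
  [40,43): 3 bp
  [43,53): 10 bp
  [53,60): 7 bp
  [60,66): 6 bp
  [66,84): 18 bp

[3,3,6,7,7,8,10,11,11,18]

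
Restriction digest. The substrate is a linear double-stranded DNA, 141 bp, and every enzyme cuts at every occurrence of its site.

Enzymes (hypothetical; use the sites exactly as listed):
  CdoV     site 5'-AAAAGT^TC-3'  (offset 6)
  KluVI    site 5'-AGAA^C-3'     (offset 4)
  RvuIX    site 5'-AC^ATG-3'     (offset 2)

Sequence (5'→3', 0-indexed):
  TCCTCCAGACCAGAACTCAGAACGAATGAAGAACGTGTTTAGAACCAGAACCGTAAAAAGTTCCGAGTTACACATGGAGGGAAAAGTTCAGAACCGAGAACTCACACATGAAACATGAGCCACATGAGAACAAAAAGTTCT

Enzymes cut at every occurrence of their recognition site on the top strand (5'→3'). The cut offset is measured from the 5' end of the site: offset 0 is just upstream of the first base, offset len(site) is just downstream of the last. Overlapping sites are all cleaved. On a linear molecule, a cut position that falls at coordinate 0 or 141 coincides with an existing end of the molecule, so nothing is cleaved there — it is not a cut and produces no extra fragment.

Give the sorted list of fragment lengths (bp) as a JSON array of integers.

[3,6,6,7,7,7,7,7,8,9,11,11,11,12,14,15]

Per-enzyme occurrences:
  CdoV (AAAAGTTC, off=6): starts [55, 81, 132] → cuts [61, 87, 138]
  KluVI (AGAAC, off=4): starts [11, 18, 29, 40, 46, 89, 96, 126] → cuts [15, 22, 33, 44, 50, 93, 100, 130]
  RvuIX (ACATG, off=2): starts [71, 105, 112, 121] → cuts [73, 107, 114, 123]

All cut coordinates (distinct, sorted): [15, 22, 33, 44, 50, 61, 73, 87, 93, 100, 107, 114, 123, 130, 138]

Fragments:
  [0,15): 15 bp
  [15,22): 7 bp
  [22,33): 11 bp
  [33,44): 11 bp
  [44,50): 6 bp
  [50,61): 11 bp
  [61,73): 12 bp
  [73,87): 14 bp
  [87,93): 6 bp
  [93,100): 7 bp
  [100,107): 7 bp
  [107,114): 7 bp
  [114,123): 9 bp
  [123,130): 7 bp
  [130,138): 8 bp
  [138,141): 3 bp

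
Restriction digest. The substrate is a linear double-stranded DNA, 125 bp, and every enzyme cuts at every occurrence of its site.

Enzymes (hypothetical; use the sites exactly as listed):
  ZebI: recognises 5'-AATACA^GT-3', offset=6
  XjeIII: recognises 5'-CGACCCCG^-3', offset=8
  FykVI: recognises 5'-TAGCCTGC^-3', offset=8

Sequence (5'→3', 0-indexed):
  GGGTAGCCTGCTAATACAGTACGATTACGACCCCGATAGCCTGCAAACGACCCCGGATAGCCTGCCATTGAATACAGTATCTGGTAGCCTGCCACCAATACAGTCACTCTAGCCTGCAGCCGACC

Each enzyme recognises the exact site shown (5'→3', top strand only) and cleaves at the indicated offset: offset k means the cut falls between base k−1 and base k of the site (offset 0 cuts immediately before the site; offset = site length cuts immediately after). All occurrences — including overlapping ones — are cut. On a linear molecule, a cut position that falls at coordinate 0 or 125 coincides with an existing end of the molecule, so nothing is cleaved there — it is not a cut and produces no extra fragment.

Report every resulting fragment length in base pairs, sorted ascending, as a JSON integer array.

Per-enzyme occurrences:
  ZebI (AATACAGT, off=6): starts [12, 70, 96] → cuts [18, 76, 102]
  XjeIII (CGACCCCG, off=8): starts [27, 47] → cuts [35, 55]
  FykVI (TAGCCTGC, off=8): starts [3, 36, 57, 84, 109] → cuts [11, 44, 65, 92, 117]

Pooled cuts: [11, 18, 35, 44, 55, 65, 76, 92, 102, 117]

Fragments:
  [0,11): 11 bp
  [11,18): 7 bp
  [18,35): 17 bp
  [35,44): 9 bp
  [44,55): 11 bp
  [55,65): 10 bp
  [65,76): 11 bp
  [76,92): 16 bp
  [92,102): 10 bp
  [102,117): 15 bp
  [117,125): 8 bp

[7,8,9,10,10,11,11,11,15,16,17]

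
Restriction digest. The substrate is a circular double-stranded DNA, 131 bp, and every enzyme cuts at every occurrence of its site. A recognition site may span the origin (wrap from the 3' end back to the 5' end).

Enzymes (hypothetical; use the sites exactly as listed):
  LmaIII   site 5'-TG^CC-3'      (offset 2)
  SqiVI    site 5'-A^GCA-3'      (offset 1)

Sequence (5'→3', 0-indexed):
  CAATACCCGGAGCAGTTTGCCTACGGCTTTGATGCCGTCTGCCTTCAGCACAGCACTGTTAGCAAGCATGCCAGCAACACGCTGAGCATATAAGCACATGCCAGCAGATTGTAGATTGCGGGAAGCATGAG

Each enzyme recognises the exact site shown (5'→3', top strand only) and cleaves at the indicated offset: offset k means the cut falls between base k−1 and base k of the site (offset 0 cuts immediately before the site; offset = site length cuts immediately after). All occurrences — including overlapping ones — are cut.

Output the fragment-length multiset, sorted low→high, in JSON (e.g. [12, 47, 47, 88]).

[3,3,4,5,5,6,6,7,7,8,8,9,12,12,15,21]

Scan for sites:
  LmaIII TGCC/2: at [17, 32, 39, 68, 98] ⇒ [19, 34, 41, 70, 100]
  SqiVI AGCA/1: at [10, 46, 51, 60, 64, 72, 84, 92, 102, 123, 129] ⇒ [11, 47, 52, 61, 65, 73, 85, 93, 103, 124, 130]

All cut coordinates (distinct, sorted): [11, 19, 34, 41, 47, 52, 61, 65, 70, 73, 85, 93, 100, 103, 124, 130]

Fragments:
  11→19: 8 bp
  19→34: 15 bp
  34→41: 7 bp
  41→47: 6 bp
  47→52: 5 bp
  52→61: 9 bp
  61→65: 4 bp
  65→70: 5 bp
  70→73: 3 bp
  73→85: 12 bp
  85→93: 8 bp
  93→100: 7 bp
  100→103: 3 bp
  103→124: 21 bp
  124→130: 6 bp
  130→11 (wrap): 131-130+11 = 12 bp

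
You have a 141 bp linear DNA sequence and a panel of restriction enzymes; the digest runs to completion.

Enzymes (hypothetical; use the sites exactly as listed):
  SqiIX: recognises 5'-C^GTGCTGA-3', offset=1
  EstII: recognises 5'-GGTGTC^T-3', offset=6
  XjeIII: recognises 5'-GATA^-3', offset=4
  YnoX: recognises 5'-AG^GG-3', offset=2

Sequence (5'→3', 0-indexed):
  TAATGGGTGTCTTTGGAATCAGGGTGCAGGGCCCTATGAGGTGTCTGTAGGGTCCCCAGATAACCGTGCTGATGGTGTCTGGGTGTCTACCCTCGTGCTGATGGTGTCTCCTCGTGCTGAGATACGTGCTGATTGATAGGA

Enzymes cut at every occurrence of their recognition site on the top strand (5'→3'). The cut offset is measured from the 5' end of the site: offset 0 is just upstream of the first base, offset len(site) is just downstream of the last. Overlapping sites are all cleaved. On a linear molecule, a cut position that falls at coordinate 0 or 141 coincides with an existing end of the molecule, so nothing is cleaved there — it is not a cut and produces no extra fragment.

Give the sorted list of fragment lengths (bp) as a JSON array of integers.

[1,3,3,5,5,7,7,8,11,11,11,12,13,14,14,16]

Scan for sites:
  SqiIX CGTGCTGA/1: at [64, 93, 112, 124] ⇒ [65, 94, 113, 125]
  EstII GGTGTCT/6: at [5, 39, 73, 81, 102] ⇒ [11, 45, 79, 87, 108]
  XjeIII GATA/4: at [58, 120, 134] ⇒ [62, 124, 138]
  YnoX AGGG/2: at [20, 27, 48] ⇒ [22, 29, 50]

All cut coordinates (distinct, sorted): [11, 22, 29, 45, 50, 62, 65, 79, 87, 94, 108, 113, 124, 125, 138]

Fragment lengths:
  [0,11): 11 bp
  [11,22): 11 bp
  [22,29): 7 bp
  [29,45): 16 bp
  [45,50): 5 bp
  [50,62): 12 bp
  [62,65): 3 bp
  [65,79): 14 bp
  [79,87): 8 bp
  [87,94): 7 bp
  [94,108): 14 bp
  [108,113): 5 bp
  [113,124): 11 bp
  [124,125): 1 bp
  [125,138): 13 bp
  [138,141): 3 bp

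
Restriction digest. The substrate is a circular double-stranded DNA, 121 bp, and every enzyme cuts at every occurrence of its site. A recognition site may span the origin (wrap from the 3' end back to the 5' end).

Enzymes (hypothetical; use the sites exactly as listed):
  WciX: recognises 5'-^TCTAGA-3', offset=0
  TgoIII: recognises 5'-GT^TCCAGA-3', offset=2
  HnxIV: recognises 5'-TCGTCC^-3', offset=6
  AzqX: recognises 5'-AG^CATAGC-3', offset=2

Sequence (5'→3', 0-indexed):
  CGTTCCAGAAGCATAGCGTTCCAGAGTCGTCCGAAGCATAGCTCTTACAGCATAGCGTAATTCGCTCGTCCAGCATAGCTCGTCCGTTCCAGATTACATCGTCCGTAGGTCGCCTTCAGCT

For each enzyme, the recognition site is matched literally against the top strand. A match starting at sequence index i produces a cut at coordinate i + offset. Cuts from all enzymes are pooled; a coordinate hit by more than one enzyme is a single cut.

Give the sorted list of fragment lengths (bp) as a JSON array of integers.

[2,2,4,8,8,12,13,14,17,20,21]

Site scan:
  WciX (TCTAGA, off=0): no sites
  TgoIII (GTTCCAGA, off=2): starts [1, 17, 85] → cuts [3, 19, 87]
  HnxIV (TCGTCC, off=6): starts [26, 65, 79, 98] → cuts [32, 71, 85, 104]
  AzqX (AGCATAGC, off=2): starts [9, 34, 48, 71] → cuts [11, 36, 50, 73]

All cut coordinates (distinct, sorted): [3, 11, 19, 32, 36, 50, 71, 73, 85, 87, 104]

Fragment lengths:
  3→11: 8 bp
  11→19: 8 bp
  19→32: 13 bp
  32→36: 4 bp
  36→50: 14 bp
  50→71: 21 bp
  71→73: 2 bp
  73→85: 12 bp
  85→87: 2 bp
  87→104: 17 bp
  104→3 (wrap): 121-104+3 = 20 bp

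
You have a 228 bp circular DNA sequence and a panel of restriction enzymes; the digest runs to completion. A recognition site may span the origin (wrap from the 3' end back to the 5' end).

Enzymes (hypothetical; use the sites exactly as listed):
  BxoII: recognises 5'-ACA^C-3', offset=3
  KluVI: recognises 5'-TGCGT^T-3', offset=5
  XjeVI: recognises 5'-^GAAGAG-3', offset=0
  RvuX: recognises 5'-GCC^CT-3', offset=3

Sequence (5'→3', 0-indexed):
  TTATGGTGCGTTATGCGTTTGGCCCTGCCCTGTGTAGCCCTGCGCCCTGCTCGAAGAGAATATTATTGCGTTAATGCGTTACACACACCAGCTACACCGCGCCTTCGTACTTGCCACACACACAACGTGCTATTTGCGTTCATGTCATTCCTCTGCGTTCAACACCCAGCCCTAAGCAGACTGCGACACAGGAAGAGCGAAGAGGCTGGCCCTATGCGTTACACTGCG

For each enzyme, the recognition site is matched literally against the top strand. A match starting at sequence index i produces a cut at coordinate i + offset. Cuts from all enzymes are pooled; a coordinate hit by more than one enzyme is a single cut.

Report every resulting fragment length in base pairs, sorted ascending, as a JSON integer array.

[2,2,2,2,3,4,4,5,6,6,6,6,7,7,7,7,8,8,9,10,10,13,17,17,19,19,22]

Site scan:
  BxoII (ACAC, off=3): starts [80, 82, 84, 93, 115, 117, 119, 161, 185, 220] → cuts [83, 85, 87, 96, 118, 120, 122, 164, 188, 223]
  KluVI (TGCGTT, off=5): starts [6, 13, 66, 74, 134, 153, 214, 224] → cuts [1, 11, 18, 71, 79, 139, 158, 219]
  XjeVI (GAAGAG, off=0): starts [52, 191, 198] → cuts [52, 191, 198]
  RvuX (GCCCT, off=3): starts [21, 26, 36, 43, 168, 208] → cuts [24, 29, 39, 46, 171, 211]

Pooled cuts: [1, 11, 18, 24, 29, 39, 46, 52, 71, 79, 83, 85, 87, 96, 118, 120, 122, 139, 158, 164, 171, 188, 191, 198, 211, 219, 223]

Fragments:
  1→11: 10 bp
  11→18: 7 bp
  18→24: 6 bp
  24→29: 5 bp
  29→39: 10 bp
  39→46: 7 bp
  46→52: 6 bp
  52→71: 19 bp
  71→79: 8 bp
  79→83: 4 bp
  83→85: 2 bp
  85→87: 2 bp
  87→96: 9 bp
  96→118: 22 bp
  118→120: 2 bp
  120→122: 2 bp
  122→139: 17 bp
  139→158: 19 bp
  158→164: 6 bp
  164→171: 7 bp
  171→188: 17 bp
  188→191: 3 bp
  191→198: 7 bp
  198→211: 13 bp
  211→219: 8 bp
  219→223: 4 bp
  223→1 (wrap): 228-223+1 = 6 bp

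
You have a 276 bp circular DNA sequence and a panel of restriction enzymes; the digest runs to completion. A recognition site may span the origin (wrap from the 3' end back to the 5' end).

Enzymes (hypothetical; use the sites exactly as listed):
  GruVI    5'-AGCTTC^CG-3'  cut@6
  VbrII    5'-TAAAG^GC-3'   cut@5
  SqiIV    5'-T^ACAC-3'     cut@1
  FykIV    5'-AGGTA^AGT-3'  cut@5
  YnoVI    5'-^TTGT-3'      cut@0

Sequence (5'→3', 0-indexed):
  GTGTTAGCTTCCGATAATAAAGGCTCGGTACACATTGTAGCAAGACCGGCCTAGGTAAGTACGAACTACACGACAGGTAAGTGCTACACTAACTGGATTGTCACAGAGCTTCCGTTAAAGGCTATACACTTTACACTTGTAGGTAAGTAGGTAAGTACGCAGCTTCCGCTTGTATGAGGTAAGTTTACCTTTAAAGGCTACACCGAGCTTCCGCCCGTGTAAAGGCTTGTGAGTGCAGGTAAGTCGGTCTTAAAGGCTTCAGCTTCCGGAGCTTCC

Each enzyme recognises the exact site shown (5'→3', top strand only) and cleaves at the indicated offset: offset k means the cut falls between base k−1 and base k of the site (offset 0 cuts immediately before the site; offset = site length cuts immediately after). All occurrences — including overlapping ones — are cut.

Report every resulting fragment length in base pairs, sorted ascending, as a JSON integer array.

Scan for sites:
  GruVI (AGCTTCCG, off=6): starts [5, 106, 160, 205, 260, 269] → cuts [11, 112, 166, 211, 266, 275]
  VbrII (TAAAGGC, off=5): starts [17, 115, 191, 219, 250] → cuts [22, 120, 196, 224, 255]
  SqiIV (TACAC, off=1): starts [28, 66, 84, 124, 131, 198] → cuts [29, 67, 85, 125, 132, 199]
  FykIV (AGGTAAGT, off=5): starts [52, 74, 140, 148, 176, 236] → cuts [57, 79, 145, 153, 181, 241]
  YnoVI (TTGT, off=0): starts [34, 97, 136, 169, 226] → cuts [34, 97, 136, 169, 226]

Pooled cuts: [11, 22, 29, 34, 57, 67, 79, 85, 97, 112, 120, 125, 132, 136, 145, 153, 166, 169, 181, 196, 199, 211, 224, 226, 241, 255, 266, 275]

Fragment lengths:
  11→22: 11 bp
  22→29: 7 bp
  29→34: 5 bp
  34→57: 23 bp
  57→67: 10 bp
  67→79: 12 bp
  79→85: 6 bp
  85→97: 12 bp
  97→112: 15 bp
  112→120: 8 bp
  120→125: 5 bp
  125→132: 7 bp
  132→136: 4 bp
  136→145: 9 bp
  145→153: 8 bp
  153→166: 13 bp
  166→169: 3 bp
  169→181: 12 bp
  181→196: 15 bp
  196→199: 3 bp
  199→211: 12 bp
  211→224: 13 bp
  224→226: 2 bp
  226→241: 15 bp
  241→255: 14 bp
  255→266: 11 bp
  266→275: 9 bp
  275→11 (wrap): 276-275+11 = 12 bp

[2,3,3,4,5,5,6,7,7,8,8,9,9,10,11,11,12,12,12,12,12,13,13,14,15,15,15,23]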